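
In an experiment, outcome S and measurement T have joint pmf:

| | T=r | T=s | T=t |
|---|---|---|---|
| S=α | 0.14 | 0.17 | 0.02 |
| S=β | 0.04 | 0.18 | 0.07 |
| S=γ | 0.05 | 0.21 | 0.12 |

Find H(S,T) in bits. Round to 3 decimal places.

H(S,T) = −Σ p(x,y)·log₂ p(x,y) over all 9 cells.
  cell (α,r): −0.14·log₂0.14 = 0.3971
  cell (α,s): −0.17·log₂0.17 = 0.4346
  cell (α,t): −0.02·log₂0.02 = 0.1129
  cell (β,r): −0.04·log₂0.04 = 0.1858
  cell (β,s): −0.18·log₂0.18 = 0.4453
  cell (β,t): −0.07·log₂0.07 = 0.2686
  cell (γ,r): −0.05·log₂0.05 = 0.2161
  cell (γ,s): −0.21·log₂0.21 = 0.4728
  cell (γ,t): −0.12·log₂0.12 = 0.3671
Sum = 2.900 bits.

2.900 bits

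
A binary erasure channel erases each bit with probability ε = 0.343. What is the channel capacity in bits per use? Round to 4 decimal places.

Binary erasure channel: capacity C = 1 − ε.
C = 1 − 0.343 = 0.6570 bits per channel use.

0.6570 bits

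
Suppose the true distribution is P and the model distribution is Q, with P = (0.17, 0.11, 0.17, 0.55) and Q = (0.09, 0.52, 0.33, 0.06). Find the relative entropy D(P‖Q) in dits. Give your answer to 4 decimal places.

0.4530 dits

D(P‖Q) = Σ p·log₁₀(p/q).
  0.17·log₁₀(0.17/0.09) = 0.04696
  0.11·log₁₀(0.11/0.52) = -0.07421
  0.17·log₁₀(0.17/0.33) = -0.04897
  0.55·log₁₀(0.55/0.06) = 0.52922
D(P‖Q) = 0.4530 dits.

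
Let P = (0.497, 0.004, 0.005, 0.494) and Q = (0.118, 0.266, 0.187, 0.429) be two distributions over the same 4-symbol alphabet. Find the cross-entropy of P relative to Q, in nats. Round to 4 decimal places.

H(P,Q) = −Σ p·ln q.
  −0.497·ln(0.118) = 1.06212
  −0.004·ln(0.266) = 0.00530
  −0.005·ln(0.187) = 0.00838
  −0.494·ln(0.429) = 0.41807
H(P,Q) = 1.4939 nats.

1.4939 nats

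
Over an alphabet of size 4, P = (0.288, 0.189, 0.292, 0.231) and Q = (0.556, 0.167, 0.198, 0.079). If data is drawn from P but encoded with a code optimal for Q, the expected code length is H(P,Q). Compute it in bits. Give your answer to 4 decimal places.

2.2601 bits

H(P,Q) = −Σ p·log₂ q.
  −0.288·log₂(0.556) = 0.24389
  −0.189·log₂(0.167) = 0.48801
  −0.292·log₂(0.198) = 0.68224
  −0.231·log₂(0.079) = 0.84592
H(P,Q) = 2.2601 bits.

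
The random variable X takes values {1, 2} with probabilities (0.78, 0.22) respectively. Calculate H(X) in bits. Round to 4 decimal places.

H(X) = −Σ p·log₂ p.
  −(0.78)·log₂(0.78) = 0.27959
  −(0.22)·log₂(0.22) = 0.48057
Sum: 0.27959 + 0.48057 = 0.7602 bits.

0.7602 bits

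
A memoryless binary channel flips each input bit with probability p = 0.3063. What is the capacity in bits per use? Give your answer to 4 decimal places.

0.1111 bits

Binary symmetric channel: C = 1 − h₂(ε) where h₂ is the binary entropy function.
h₂(0.3063) = −0.3063·log₂0.3063 − 0.6937·log₂0.6937 = 0.8889.
C = 1 − 0.8889 = 0.1111 bits per channel use.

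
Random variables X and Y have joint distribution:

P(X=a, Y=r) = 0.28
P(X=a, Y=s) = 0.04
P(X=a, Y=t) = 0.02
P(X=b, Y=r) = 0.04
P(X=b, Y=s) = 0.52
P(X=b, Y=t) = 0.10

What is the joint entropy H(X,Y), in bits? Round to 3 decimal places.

H(X,Y) = −Σ p(x,y)·log₂ p(x,y) over all 6 cells.
  cell (a,r): −0.28·log₂0.28 = 0.5142
  cell (a,s): −0.04·log₂0.04 = 0.1858
  cell (a,t): −0.02·log₂0.02 = 0.1129
  cell (b,r): −0.04·log₂0.04 = 0.1858
  cell (b,s): −0.52·log₂0.52 = 0.4906
  cell (b,t): −0.10·log₂0.10 = 0.3322
Sum = 1.821 bits.

1.821 bits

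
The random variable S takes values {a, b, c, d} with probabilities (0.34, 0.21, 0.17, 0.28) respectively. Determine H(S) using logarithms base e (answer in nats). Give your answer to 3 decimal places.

H(S) = −Σ p·ln p.
  −(0.34)·ln(0.34) = 0.3668
  −(0.21)·ln(0.21) = 0.3277
  −(0.17)·ln(0.17) = 0.3012
  −(0.28)·ln(0.28) = 0.3564
Sum: 0.3668 + 0.3277 + 0.3012 + 0.3564 = 1.352 nats.

1.352 nats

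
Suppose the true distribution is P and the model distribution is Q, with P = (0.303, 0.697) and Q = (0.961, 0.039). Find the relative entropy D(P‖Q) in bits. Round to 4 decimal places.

D(P‖Q) = Σ p·log₂(p/q).
  0.303·log₂(0.303/0.961) = -0.50456
  0.697·log₂(0.697/0.039) = 2.89925
D(P‖Q) = 2.3947 bits.

2.3947 bits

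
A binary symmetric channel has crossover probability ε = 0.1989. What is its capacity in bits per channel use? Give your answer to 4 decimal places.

Binary symmetric channel: C = 1 − h₂(ε) where h₂ is the binary entropy function.
h₂(0.1989) = −0.1989·log₂0.1989 − 0.8011·log₂0.8011 = 0.7197.
C = 1 − 0.7197 = 0.2803 bits per channel use.

0.2803 bits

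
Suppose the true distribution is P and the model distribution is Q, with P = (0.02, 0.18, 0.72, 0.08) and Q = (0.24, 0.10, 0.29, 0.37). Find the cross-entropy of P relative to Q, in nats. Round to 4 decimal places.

1.4138 nats

H(P,Q) = −Σ p·ln q.
  −0.02·ln(0.24) = 0.02854
  −0.18·ln(0.10) = 0.41447
  −0.72·ln(0.29) = 0.89127
  −0.08·ln(0.37) = 0.07954
H(P,Q) = 1.4138 nats.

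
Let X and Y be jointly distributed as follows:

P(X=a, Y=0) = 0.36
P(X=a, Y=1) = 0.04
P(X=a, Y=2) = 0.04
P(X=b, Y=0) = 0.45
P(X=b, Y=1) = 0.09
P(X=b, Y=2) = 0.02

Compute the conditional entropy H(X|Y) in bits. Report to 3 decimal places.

0.974 bits

Chain rule: H(X|Y) = H(X,Y) − H(Y).
Marginals: p(X) = (0.4400, 0.5600), p(Y) = (0.8100, 0.1300, 0.0600).
H(X,Y) = 1.8461 bits; H(Y) = 0.8724 bits.
H(X|Y) = 1.8461 − 0.8724 = 0.974 bits.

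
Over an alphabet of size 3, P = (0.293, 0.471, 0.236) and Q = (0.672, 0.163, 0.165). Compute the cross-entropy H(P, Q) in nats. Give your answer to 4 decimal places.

H(P,Q) = −Σ p·ln q.
  −0.293·ln(0.672) = 0.11647
  −0.471·ln(0.163) = 0.85440
  −0.236·ln(0.165) = 0.42523
H(P,Q) = 1.3961 nats.

1.3961 nats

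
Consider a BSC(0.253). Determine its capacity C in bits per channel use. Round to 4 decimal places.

Binary symmetric channel: C = 1 − h₂(ε) where h₂ is the binary entropy function.
h₂(0.253) = −0.253·log₂0.253 − 0.747·log₂0.747 = 0.8160.
C = 1 − 0.8160 = 0.1840 bits per channel use.

0.1840 bits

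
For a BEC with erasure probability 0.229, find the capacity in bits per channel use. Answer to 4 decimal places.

0.7710 bits

Binary erasure channel: capacity C = 1 − ε.
C = 1 − 0.229 = 0.7710 bits per channel use.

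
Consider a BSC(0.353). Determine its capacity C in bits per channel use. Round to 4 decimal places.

0.0633 bits

Binary symmetric channel: C = 1 − h₂(ε) where h₂ is the binary entropy function.
h₂(0.353) = −0.353·log₂0.353 − 0.647·log₂0.647 = 0.9367.
C = 1 − 0.9367 = 0.0633 bits per channel use.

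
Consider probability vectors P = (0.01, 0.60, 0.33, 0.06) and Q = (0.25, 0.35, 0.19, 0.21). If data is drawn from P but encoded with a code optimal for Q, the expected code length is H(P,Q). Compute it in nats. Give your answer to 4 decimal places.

H(P,Q) = −Σ p·ln q.
  −0.01·ln(0.25) = 0.01386
  −0.60·ln(0.35) = 0.62989
  −0.33·ln(0.19) = 0.54804
  −0.06·ln(0.21) = 0.09364
H(P,Q) = 1.2854 nats.

1.2854 nats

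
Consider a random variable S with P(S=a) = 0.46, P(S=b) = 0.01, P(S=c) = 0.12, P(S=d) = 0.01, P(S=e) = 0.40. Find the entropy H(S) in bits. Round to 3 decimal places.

1.544 bits

H(S) = −Σ p·log₂ p.
  −(0.46)·log₂(0.46) = 0.5153
  −(0.01)·log₂(0.01) = 0.0664
  −(0.12)·log₂(0.12) = 0.3671
  −(0.01)·log₂(0.01) = 0.0664
  −(0.40)·log₂(0.40) = 0.5288
Sum: 0.5153 + 0.0664 + 0.3671 + 0.0664 + 0.5288 = 1.544 bits.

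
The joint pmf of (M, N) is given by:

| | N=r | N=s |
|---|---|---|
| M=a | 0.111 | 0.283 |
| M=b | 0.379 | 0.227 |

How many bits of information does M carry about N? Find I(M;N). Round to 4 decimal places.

Marginals: p(M) = (0.3940, 0.6060), p(N) = (0.4900, 0.5100).
I(M;N) = Σ p(x,y)·log₂[p(x,y)/(p(x)p(y))].
  (a,r): 0.111·log₂(0.5750) = -0.08863
  (a,s): 0.283·log₂(1.4084) = 0.13981
  (b,r): 0.379·log₂(1.2764) = 0.13342
  (b,s): 0.227·log₂(0.7345) = -0.10106
Sum = 0.0835 bits.

0.0835 bits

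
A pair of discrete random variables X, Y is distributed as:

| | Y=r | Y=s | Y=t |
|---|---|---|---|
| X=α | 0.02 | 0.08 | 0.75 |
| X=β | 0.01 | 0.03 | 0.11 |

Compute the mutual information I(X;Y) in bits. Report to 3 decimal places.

Marginals: p(X) = (0.8500, 0.1500), p(Y) = (0.0300, 0.1100, 0.8600).
I(X;Y) = H(X) + H(Y) − H(X,Y).
H(X) = 0.6098, H(Y) = 0.6892, H(X,Y) = 1.2842.
I(X;Y) = 0.6098 + 0.6892 − 1.2842 = 0.015 bits.

0.015 bits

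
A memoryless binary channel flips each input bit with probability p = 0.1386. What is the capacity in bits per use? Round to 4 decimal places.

Binary symmetric channel: C = 1 − h₂(ε) where h₂ is the binary entropy function.
h₂(0.1386) = −0.1386·log₂0.1386 − 0.8614·log₂0.8614 = 0.5806.
C = 1 − 0.5806 = 0.4194 bits per channel use.

0.4194 bits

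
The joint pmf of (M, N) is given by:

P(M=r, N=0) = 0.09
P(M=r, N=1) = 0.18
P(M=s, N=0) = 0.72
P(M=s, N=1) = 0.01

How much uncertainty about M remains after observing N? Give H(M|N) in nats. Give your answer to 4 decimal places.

0.3217 nats

Marginals: p(M) = (0.2700, 0.7300), p(N) = (0.8100, 0.1900).
H(M|N) = Σ p(N) · H(M|N=·).
  N=0: p=0.8100, H(M|N=0) = 0.3488
  N=1: p=0.1900, H(M|N=1) = 0.2062
Weighted sum = 0.3217 nats.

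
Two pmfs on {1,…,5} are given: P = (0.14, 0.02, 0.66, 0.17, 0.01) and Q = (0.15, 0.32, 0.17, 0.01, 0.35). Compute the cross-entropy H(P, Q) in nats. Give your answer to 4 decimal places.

H(P,Q) = −Σ p·ln q.
  −0.14·ln(0.15) = 0.26560
  −0.02·ln(0.32) = 0.02279
  −0.66·ln(0.17) = 1.16949
  −0.17·ln(0.01) = 0.78288
  −0.01·ln(0.35) = 0.01050
H(P,Q) = 2.2513 nats.

2.2513 nats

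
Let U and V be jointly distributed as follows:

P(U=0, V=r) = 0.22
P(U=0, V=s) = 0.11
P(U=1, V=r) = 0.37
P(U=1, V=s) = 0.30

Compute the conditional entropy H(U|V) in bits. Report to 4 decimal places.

Chain rule: H(U|V) = H(U,V) − H(V).
Marginals: p(U) = (0.3300, 0.6700), p(V) = (0.5900, 0.4100).
H(U,V) = 1.8827 bits; H(V) = 0.9765 bits.
H(U|V) = 1.8827 − 0.9765 = 0.9062 bits.

0.9062 bits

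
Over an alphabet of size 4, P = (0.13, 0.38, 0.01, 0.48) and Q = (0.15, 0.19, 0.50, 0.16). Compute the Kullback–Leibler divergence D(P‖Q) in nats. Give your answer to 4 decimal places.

0.7330 nats

D(P‖Q) = Σ p·ln(p/q).
  0.13·ln(0.13/0.15) = -0.01860
  0.38·ln(0.38/0.19) = 0.26340
  0.01·ln(0.01/0.50) = -0.03912
  0.48·ln(0.48/0.16) = 0.52733
D(P‖Q) = 0.7330 nats.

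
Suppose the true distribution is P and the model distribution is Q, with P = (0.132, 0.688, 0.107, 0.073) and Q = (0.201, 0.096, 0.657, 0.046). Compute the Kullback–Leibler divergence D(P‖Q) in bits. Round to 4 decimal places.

D(P‖Q) = Σ p·log₂(p/q).
  0.132·log₂(0.132/0.201) = -0.08008
  0.688·log₂(0.688/0.096) = 1.95482
  0.107·log₂(0.107/0.657) = -0.28016
  0.073·log₂(0.073/0.046) = 0.04864
D(P‖Q) = 1.6432 bits.

1.6432 bits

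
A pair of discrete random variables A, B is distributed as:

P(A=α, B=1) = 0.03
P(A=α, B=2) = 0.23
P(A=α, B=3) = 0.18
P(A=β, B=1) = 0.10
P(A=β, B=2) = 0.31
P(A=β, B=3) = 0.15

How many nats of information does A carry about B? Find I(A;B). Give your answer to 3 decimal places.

Marginals: p(A) = (0.4400, 0.5600), p(B) = (0.1300, 0.5400, 0.3300).
I(A;B) = Σ p(x,y)·ln[p(x,y)/(p(x)p(y))].
  (α,1): 0.03·ln(0.5245) = -0.0194
  (α,2): 0.23·ln(0.9680) = -0.0075
  (α,3): 0.18·ln(1.2397) = 0.0387
  (β,1): 0.10·ln(1.3736) = 0.0317
  (β,2): 0.31·ln(1.0251) = 0.0077
  (β,3): 0.15·ln(0.8117) = -0.0313
Sum = 0.020 nats.

0.020 nats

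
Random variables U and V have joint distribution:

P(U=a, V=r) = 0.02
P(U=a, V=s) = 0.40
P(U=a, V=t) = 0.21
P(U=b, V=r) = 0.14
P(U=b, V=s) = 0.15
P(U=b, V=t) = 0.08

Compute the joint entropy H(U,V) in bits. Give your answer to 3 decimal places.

2.214 bits

H(U,V) = −Σ p(x,y)·log₂ p(x,y) over all 6 cells.
  cell (a,r): −0.02·log₂0.02 = 0.1129
  cell (a,s): −0.40·log₂0.40 = 0.5288
  cell (a,t): −0.21·log₂0.21 = 0.4728
  cell (b,r): −0.14·log₂0.14 = 0.3971
  cell (b,s): −0.15·log₂0.15 = 0.4105
  cell (b,t): −0.08·log₂0.08 = 0.2915
Sum = 2.214 bits.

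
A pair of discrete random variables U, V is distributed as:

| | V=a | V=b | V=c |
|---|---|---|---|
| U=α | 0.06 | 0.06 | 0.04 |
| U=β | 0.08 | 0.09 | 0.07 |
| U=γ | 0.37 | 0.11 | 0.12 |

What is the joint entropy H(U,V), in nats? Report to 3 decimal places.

H(U,V) = −Σ p(x,y)·ln p(x,y) over all 9 cells.
  cell (α,a): −0.06·ln0.06 = 0.1688
  cell (α,b): −0.06·ln0.06 = 0.1688
  cell (α,c): −0.04·ln0.04 = 0.1288
  cell (β,a): −0.08·ln0.08 = 0.2021
  cell (β,b): −0.09·ln0.09 = 0.2167
  cell (β,c): −0.07·ln0.07 = 0.1861
  cell (γ,a): −0.37·ln0.37 = 0.3679
  cell (γ,b): −0.11·ln0.11 = 0.2428
  cell (γ,c): −0.12·ln0.12 = 0.2544
Sum = 1.936 nats.

1.936 nats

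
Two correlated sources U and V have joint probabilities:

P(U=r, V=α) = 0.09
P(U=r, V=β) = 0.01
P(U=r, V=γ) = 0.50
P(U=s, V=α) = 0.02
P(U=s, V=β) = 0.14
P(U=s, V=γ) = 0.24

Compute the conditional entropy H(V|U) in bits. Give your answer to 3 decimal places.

Marginals: p(U) = (0.6000, 0.4000), p(V) = (0.1100, 0.1500, 0.7400).
H(V|U) = Σ p(U) · H(V|U=·).
  U=r: p=0.6000, H(V|U=r) = 0.7282
  U=s: p=0.4000, H(V|U=s) = 1.1884
Weighted sum = 0.912 bits.

0.912 bits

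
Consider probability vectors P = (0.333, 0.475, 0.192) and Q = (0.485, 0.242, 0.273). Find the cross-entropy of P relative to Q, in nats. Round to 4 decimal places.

H(P,Q) = −Σ p·ln q.
  −0.333·ln(0.485) = 0.24096
  −0.475·ln(0.242) = 0.67394
  −0.192·ln(0.273) = 0.24927
H(P,Q) = 1.1642 nats.

1.1642 nats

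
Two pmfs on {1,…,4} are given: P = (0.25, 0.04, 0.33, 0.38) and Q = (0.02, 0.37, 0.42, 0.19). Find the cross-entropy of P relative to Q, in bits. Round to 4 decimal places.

2.7918 bits

H(P,Q) = −Σ p·log₂ q.
  −0.25·log₂(0.02) = 1.41096
  −0.04·log₂(0.37) = 0.05738
  −0.33·log₂(0.42) = 0.41301
  −0.38·log₂(0.19) = 0.91045
H(P,Q) = 2.7918 bits.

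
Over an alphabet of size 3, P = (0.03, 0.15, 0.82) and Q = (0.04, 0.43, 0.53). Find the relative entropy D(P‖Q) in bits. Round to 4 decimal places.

D(P‖Q) = Σ p·log₂(p/q).
  0.03·log₂(0.03/0.04) = -0.01245
  0.15·log₂(0.15/0.43) = -0.22791
  0.82·log₂(0.82/0.53) = 0.51630
D(P‖Q) = 0.2759 bits.

0.2759 bits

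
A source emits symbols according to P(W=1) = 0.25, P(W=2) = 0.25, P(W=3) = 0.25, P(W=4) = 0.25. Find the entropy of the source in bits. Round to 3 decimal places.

H(W) = −Σ p·log₂ p.
  −(0.25)·log₂(0.25) = 0.5000
  −(0.25)·log₂(0.25) = 0.5000
  −(0.25)·log₂(0.25) = 0.5000
  −(0.25)·log₂(0.25) = 0.5000
Sum: 0.5000 + 0.5000 + 0.5000 + 0.5000 = 2.000 bits.

2.000 bits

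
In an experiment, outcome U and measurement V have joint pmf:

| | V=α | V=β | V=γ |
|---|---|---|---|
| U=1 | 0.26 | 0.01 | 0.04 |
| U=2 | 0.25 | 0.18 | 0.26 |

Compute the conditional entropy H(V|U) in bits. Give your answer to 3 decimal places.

1.315 bits

Marginals: p(U) = (0.3100, 0.6900), p(V) = (0.5100, 0.1900, 0.3000).
H(V|U) = Σ p(U) · H(V|U=·).
  U=1: p=0.3100, H(V|U=1) = 0.7538
  U=2: p=0.6900, H(V|U=2) = 1.5670
Weighted sum = 1.315 bits.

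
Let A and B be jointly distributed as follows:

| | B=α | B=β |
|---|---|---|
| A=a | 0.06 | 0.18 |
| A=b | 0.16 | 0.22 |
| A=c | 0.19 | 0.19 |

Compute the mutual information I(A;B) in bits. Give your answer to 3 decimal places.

0.029 bits

Marginals: p(A) = (0.2400, 0.3800, 0.3800), p(B) = (0.4100, 0.5900).
I(A;B) = Σ p(x,y)·log₂[p(x,y)/(p(x)p(y))].
  (a,α): 0.06·log₂(0.6098) = -0.0428
  (a,β): 0.18·log₂(1.2712) = 0.0623
  (b,α): 0.16·log₂(1.0270) = 0.0061
  (b,β): 0.22·log₂(0.9813) = -0.0060
  (c,α): 0.19·log₂(1.2195) = 0.0544
  (c,β): 0.19·log₂(0.8475) = -0.0454
Sum = 0.029 bits.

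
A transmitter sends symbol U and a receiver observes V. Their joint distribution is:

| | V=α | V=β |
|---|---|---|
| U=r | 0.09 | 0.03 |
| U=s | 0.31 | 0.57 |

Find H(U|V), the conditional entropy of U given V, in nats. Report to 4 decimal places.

0.3324 nats

Marginals: p(U) = (0.1200, 0.8800), p(V) = (0.4000, 0.6000).
H(U|V) = Σ p(V) · H(U|V=·).
  V=α: p=0.4000, H(U|V=α) = 0.5332
  V=β: p=0.6000, H(U|V=β) = 0.1985
Weighted sum = 0.3324 nats.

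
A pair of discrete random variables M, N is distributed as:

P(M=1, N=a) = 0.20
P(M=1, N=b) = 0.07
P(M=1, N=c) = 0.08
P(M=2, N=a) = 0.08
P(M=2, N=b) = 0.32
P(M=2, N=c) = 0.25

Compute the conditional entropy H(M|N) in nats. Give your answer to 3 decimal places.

0.534 nats

Marginals: p(M) = (0.3500, 0.6500), p(N) = (0.2800, 0.3900, 0.3300).
H(M|N) = Σ p(N) · H(M|N=·).
  N=a: p=0.2800, H(M|N=a) = 0.5983
  N=b: p=0.3900, H(M|N=b) = 0.4706
  N=c: p=0.3300, H(M|N=c) = 0.5539
Weighted sum = 0.534 nats.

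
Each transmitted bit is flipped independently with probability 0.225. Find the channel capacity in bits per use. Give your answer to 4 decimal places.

0.2308 bits

Binary symmetric channel: C = 1 − h₂(ε) where h₂ is the binary entropy function.
h₂(0.225) = −0.225·log₂0.225 − 0.775·log₂0.775 = 0.7692.
C = 1 − 0.7692 = 0.2308 bits per channel use.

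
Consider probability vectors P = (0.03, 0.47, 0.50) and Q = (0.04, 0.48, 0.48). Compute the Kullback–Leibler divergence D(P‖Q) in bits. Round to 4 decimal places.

0.0027 bits

D(P‖Q) = Σ p·log₂(p/q).
  0.03·log₂(0.03/0.04) = -0.01245
  0.47·log₂(0.47/0.48) = -0.01428
  0.50·log₂(0.50/0.48) = 0.02945
D(P‖Q) = 0.0027 bits.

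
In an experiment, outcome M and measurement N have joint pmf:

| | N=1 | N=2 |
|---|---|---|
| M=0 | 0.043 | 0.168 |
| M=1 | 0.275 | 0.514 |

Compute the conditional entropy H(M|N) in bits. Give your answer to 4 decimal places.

Marginals: p(M) = (0.2110, 0.7890), p(N) = (0.3180, 0.6820).
H(M|N) = Σ p(N) · H(M|N=·).
  N=1: p=0.3180, H(M|N=1) = 0.5716
  N=2: p=0.6820, H(M|N=2) = 0.8054
Weighted sum = 0.7311 bits.

0.7311 bits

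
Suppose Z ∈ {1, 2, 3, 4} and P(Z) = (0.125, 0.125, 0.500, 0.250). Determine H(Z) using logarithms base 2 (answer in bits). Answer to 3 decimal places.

H(Z) = −Σ p·log₂ p.
  −(0.125)·log₂(0.125) = 0.3750
  −(0.125)·log₂(0.125) = 0.3750
  −(0.500)·log₂(0.500) = 0.5000
  −(0.250)·log₂(0.250) = 0.5000
Sum: 0.3750 + 0.3750 + 0.5000 + 0.5000 = 1.750 bits.

1.750 bits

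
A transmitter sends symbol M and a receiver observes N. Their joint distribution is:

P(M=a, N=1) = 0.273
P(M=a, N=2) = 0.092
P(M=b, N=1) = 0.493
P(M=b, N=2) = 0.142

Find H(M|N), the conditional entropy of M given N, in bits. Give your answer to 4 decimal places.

0.9460 bits

Marginals: p(M) = (0.3650, 0.6350), p(N) = (0.7660, 0.2340).
H(M|N) = Σ p(N) · H(M|N=·).
  N=1: p=0.7660, H(M|N=1) = 0.9397
  N=2: p=0.2340, H(M|N=2) = 0.9668
Weighted sum = 0.9460 bits.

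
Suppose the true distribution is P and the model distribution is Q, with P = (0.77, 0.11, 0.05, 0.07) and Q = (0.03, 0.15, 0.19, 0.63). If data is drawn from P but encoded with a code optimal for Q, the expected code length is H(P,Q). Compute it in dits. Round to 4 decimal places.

1.3134 dits

H(P,Q) = −Σ p·log₁₀ q.
  −0.77·log₁₀(0.03) = 1.17262
  −0.11·log₁₀(0.15) = 0.09063
  −0.05·log₁₀(0.19) = 0.03606
  −0.07·log₁₀(0.63) = 0.01405
H(P,Q) = 1.3134 dits.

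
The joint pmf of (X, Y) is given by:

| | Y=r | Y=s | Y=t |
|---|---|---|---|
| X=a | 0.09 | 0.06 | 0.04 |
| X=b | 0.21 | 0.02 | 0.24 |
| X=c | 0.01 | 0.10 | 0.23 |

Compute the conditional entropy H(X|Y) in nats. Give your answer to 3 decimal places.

Marginals: p(X) = (0.1900, 0.4700, 0.3400), p(Y) = (0.3100, 0.1800, 0.5100).
H(X|Y) = Σ p(Y) · H(X|Y=·).
  Y=r: p=0.3100, H(X|Y=r) = 0.7337
  Y=s: p=0.1800, H(X|Y=s) = 0.9369
  Y=t: p=0.5100, H(X|Y=t) = 0.9135
Weighted sum = 0.862 nats.

0.862 nats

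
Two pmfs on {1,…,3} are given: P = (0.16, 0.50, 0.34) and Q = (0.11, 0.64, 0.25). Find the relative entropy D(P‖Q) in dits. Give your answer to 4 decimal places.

D(P‖Q) = Σ p·log₁₀(p/q).
  0.16·log₁₀(0.16/0.11) = 0.02604
  0.50·log₁₀(0.50/0.64) = -0.05360
  0.34·log₁₀(0.34/0.25) = 0.04540
D(P‖Q) = 0.0178 dits.

0.0178 dits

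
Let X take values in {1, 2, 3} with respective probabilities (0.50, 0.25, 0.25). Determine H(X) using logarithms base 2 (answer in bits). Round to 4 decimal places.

1.5000 bits

H(X) = −Σ p·log₂ p.
  −(0.50)·log₂(0.50) = 0.50000
  −(0.25)·log₂(0.25) = 0.50000
  −(0.25)·log₂(0.25) = 0.50000
Sum: 0.50000 + 0.50000 + 0.50000 = 1.5000 bits.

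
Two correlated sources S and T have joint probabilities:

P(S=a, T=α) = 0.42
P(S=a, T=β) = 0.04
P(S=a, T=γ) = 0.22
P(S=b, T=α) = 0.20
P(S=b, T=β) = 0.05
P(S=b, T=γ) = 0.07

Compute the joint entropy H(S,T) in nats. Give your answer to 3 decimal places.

1.484 nats

H(S,T) = −Σ p(x,y)·ln p(x,y) over all 6 cells.
  cell (a,α): −0.42·ln0.42 = 0.3644
  cell (a,β): −0.04·ln0.04 = 0.1288
  cell (a,γ): −0.22·ln0.22 = 0.3331
  cell (b,α): −0.20·ln0.20 = 0.3219
  cell (b,β): −0.05·ln0.05 = 0.1498
  cell (b,γ): −0.07·ln0.07 = 0.1861
Sum = 1.484 nats.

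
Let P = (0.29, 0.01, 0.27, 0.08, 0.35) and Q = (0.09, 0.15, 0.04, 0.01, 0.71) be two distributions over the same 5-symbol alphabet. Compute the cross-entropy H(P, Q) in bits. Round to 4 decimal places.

H(P,Q) = −Σ p·log₂ q.
  −0.29·log₂(0.09) = 1.00744
  −0.01·log₂(0.15) = 0.02737
  −0.27·log₂(0.04) = 1.25384
  −0.08·log₂(0.01) = 0.53151
  −0.35·log₂(0.71) = 0.17294
H(P,Q) = 2.9931 bits.

2.9931 bits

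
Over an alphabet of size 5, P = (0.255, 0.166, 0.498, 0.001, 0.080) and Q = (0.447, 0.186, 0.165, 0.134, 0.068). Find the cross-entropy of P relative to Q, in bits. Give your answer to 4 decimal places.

H(P,Q) = −Σ p·log₂ q.
  −0.255·log₂(0.447) = 0.29622
  −0.166·log₂(0.186) = 0.40282
  −0.498·log₂(0.165) = 1.29453
  −0.001·log₂(0.134) = 0.00290
  −0.080·log₂(0.068) = 0.31027
H(P,Q) = 2.3067 bits.

2.3067 bits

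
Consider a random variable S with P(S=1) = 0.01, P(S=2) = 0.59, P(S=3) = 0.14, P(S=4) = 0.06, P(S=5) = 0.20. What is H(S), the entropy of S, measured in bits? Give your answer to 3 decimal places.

H(S) = −Σ p·log₂ p.
  −(0.01)·log₂(0.01) = 0.0664
  −(0.59)·log₂(0.59) = 0.4491
  −(0.14)·log₂(0.14) = 0.3971
  −(0.06)·log₂(0.06) = 0.2435
  −(0.20)·log₂(0.20) = 0.4644
Sum: 0.0664 + 0.4491 + 0.3971 + 0.2435 + 0.4644 = 1.621 bits.

1.621 bits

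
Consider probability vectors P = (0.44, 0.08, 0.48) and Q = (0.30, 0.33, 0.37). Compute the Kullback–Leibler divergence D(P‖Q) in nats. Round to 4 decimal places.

0.1801 nats

D(P‖Q) = Σ p·ln(p/q).
  0.44·ln(0.44/0.30) = 0.16852
  0.08·ln(0.08/0.33) = -0.11337
  0.48·ln(0.48/0.37) = 0.12494
D(P‖Q) = 0.1801 nats.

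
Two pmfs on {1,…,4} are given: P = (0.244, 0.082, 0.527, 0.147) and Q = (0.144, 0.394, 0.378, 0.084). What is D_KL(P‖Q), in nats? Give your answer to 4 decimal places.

0.2574 nats

D(P‖Q) = Σ p·ln(p/q).
  0.244·ln(0.244/0.144) = 0.12867
  0.082·ln(0.082/0.394) = -0.12871
  0.527·ln(0.527/0.378) = 0.17513
  0.147·ln(0.147/0.084) = 0.08226
D(P‖Q) = 0.2574 nats.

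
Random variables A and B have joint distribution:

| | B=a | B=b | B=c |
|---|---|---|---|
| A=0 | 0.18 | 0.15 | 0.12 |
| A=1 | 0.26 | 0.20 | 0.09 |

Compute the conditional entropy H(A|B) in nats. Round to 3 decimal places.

0.680 nats

Marginals: p(A) = (0.4500, 0.5500), p(B) = (0.4400, 0.3500, 0.2100).
H(A|B) = Σ p(B) · H(A|B=·).
  B=a: p=0.4400, H(A|B=a) = 0.6765
  B=b: p=0.3500, H(A|B=b) = 0.6829
  B=c: p=0.2100, H(A|B=c) = 0.6829
Weighted sum = 0.680 nats.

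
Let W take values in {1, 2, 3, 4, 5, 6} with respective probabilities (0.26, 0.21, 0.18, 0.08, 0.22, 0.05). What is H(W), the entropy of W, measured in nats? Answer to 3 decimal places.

1.672 nats

H(W) = −Σ p·ln p.
  −(0.26)·ln(0.26) = 0.3502
  −(0.21)·ln(0.21) = 0.3277
  −(0.18)·ln(0.18) = 0.3087
  −(0.08)·ln(0.08) = 0.2021
  −(0.22)·ln(0.22) = 0.3331
  −(0.05)·ln(0.05) = 0.1498
Sum: 0.3502 + 0.3277 + 0.3087 + 0.2021 + 0.3331 + 0.1498 = 1.672 nats.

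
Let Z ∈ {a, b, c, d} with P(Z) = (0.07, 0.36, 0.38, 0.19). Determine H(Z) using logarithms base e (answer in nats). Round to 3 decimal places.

H(Z) = −Σ p·ln p.
  −(0.07)·ln(0.07) = 0.1861
  −(0.36)·ln(0.36) = 0.3678
  −(0.38)·ln(0.38) = 0.3677
  −(0.19)·ln(0.19) = 0.3155
Sum: 0.1861 + 0.3678 + 0.3677 + 0.3155 = 1.237 nats.

1.237 nats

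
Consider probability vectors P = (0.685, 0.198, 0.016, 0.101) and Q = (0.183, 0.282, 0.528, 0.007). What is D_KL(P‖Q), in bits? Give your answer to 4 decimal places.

D(P‖Q) = Σ p·log₂(p/q).
  0.685·log₂(0.685/0.183) = 1.30442
  0.198·log₂(0.198/0.282) = -0.10102
  0.016·log₂(0.016/0.528) = -0.08071
  0.101·log₂(0.101/0.007) = 0.38894
D(P‖Q) = 1.5116 bits.

1.5116 bits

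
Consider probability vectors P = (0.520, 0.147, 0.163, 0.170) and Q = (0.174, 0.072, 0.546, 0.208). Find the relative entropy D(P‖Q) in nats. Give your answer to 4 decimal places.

D(P‖Q) = Σ p·ln(p/q).
  0.520·ln(0.520/0.174) = 0.56928
  0.147·ln(0.147/0.072) = 0.10492
  0.163·ln(0.163/0.546) = -0.19705
  0.170·ln(0.170/0.208) = -0.03430
D(P‖Q) = 0.4429 nats.

0.4429 nats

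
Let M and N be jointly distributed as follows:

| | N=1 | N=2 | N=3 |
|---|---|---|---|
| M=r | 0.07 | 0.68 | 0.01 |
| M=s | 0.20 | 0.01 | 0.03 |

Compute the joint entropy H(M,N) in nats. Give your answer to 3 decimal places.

0.968 nats

H(M,N) = −Σ p(x,y)·ln p(x,y) over all 6 cells.
  cell (r,1): −0.07·ln0.07 = 0.1861
  cell (r,2): −0.68·ln0.68 = 0.2623
  cell (r,3): −0.01·ln0.01 = 0.0461
  cell (s,1): −0.20·ln0.20 = 0.3219
  cell (s,2): −0.01·ln0.01 = 0.0461
  cell (s,3): −0.03·ln0.03 = 0.1052
Sum = 0.968 nats.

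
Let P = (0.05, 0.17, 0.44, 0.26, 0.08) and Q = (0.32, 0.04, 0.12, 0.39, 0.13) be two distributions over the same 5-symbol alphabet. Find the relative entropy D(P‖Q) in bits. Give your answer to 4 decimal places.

D(P‖Q) = Σ p·log₂(p/q).
  0.05·log₂(0.05/0.32) = -0.13390
  0.17·log₂(0.17/0.04) = 0.35487
  0.44·log₂(0.44/0.12) = 0.82477
  0.26·log₂(0.26/0.39) = -0.15209
  0.08·log₂(0.08/0.13) = -0.05604
D(P‖Q) = 0.8376 bits.

0.8376 bits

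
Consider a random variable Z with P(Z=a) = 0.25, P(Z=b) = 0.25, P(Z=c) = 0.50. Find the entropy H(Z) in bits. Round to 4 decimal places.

1.5000 bits

H(Z) = −Σ p·log₂ p.
  −(0.25)·log₂(0.25) = 0.50000
  −(0.25)·log₂(0.25) = 0.50000
  −(0.50)·log₂(0.50) = 0.50000
Sum: 0.50000 + 0.50000 + 0.50000 = 1.5000 bits.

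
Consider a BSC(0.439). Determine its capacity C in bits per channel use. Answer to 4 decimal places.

Binary symmetric channel: C = 1 − h₂(ε) where h₂ is the binary entropy function.
h₂(0.439) = −0.439·log₂0.439 − 0.561·log₂0.561 = 0.9892.
C = 1 − 0.9892 = 0.0108 bits per channel use.

0.0108 bits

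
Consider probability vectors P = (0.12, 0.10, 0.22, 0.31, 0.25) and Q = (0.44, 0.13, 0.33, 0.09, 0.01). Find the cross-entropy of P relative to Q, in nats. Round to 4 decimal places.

2.4442 nats

H(P,Q) = −Σ p·ln q.
  −0.12·ln(0.44) = 0.09852
  −0.10·ln(0.13) = 0.20402
  −0.22·ln(0.33) = 0.24391
  −0.31·ln(0.09) = 0.74646
  −0.25·ln(0.01) = 1.15129
H(P,Q) = 2.4442 nats.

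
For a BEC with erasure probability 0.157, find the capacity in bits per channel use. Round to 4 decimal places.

Binary erasure channel: capacity C = 1 − ε.
C = 1 − 0.157 = 0.8430 bits per channel use.

0.8430 bits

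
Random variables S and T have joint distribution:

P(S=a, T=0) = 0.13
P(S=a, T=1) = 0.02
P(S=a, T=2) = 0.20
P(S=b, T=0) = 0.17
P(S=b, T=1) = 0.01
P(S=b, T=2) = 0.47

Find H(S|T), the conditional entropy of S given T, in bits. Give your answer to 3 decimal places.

Chain rule: H(S|T) = H(S,T) − H(T).
Marginals: p(S) = (0.3500, 0.6500), p(T) = (0.3000, 0.0300, 0.6700).
H(S,T) = 1.9729 bits; H(T) = 1.0600 bits.
H(S|T) = 1.9729 − 1.0600 = 0.913 bits.

0.913 bits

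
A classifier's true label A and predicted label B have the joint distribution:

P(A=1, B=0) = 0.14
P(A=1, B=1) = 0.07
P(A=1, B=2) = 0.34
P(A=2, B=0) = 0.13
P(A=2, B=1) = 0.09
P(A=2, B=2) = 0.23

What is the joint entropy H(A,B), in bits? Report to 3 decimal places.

2.378 bits

H(A,B) = −Σ p(x,y)·log₂ p(x,y) over all 6 cells.
  cell (1,0): −0.14·log₂0.14 = 0.3971
  cell (1,1): −0.07·log₂0.07 = 0.2686
  cell (1,2): −0.34·log₂0.34 = 0.5292
  cell (2,0): −0.13·log₂0.13 = 0.3826
  cell (2,1): −0.09·log₂0.09 = 0.3127
  cell (2,2): −0.23·log₂0.23 = 0.4877
Sum = 2.378 bits.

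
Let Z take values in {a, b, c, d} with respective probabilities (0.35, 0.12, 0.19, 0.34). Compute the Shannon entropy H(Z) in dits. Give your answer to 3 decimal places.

0.566 dits

H(Z) = −Σ p·log₁₀ p.
  −(0.35)·log₁₀(0.35) = 0.1596
  −(0.12)·log₁₀(0.12) = 0.1105
  −(0.19)·log₁₀(0.19) = 0.1370
  −(0.34)·log₁₀(0.34) = 0.1593
Sum: 0.1596 + 0.1105 + 0.1370 + 0.1593 = 0.566 dits.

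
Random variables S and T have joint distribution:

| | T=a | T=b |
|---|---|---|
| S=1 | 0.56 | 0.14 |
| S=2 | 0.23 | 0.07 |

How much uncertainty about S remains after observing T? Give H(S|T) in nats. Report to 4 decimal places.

Marginals: p(S) = (0.7000, 0.3000), p(T) = (0.7900, 0.2100).
H(S|T) = Σ p(T) · H(S|T=·).
  T=a: p=0.7900, H(S|T=a) = 0.6032
  T=b: p=0.2100, H(S|T=b) = 0.6365
Weighted sum = 0.6102 nats.

0.6102 nats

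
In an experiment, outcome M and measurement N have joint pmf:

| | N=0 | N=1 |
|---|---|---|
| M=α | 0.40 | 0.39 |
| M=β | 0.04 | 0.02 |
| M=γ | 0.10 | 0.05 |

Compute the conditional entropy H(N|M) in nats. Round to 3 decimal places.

Chain rule: H(N|M) = H(M,N) − H(M).
Marginals: p(M) = (0.7900, 0.0600, 0.1500), p(N) = (0.5400, 0.4600).
H(M,N) = 1.3208 nats; H(M) = 0.6396 nats.
H(N|M) = 1.3208 − 0.6396 = 0.681 nats.

0.681 nats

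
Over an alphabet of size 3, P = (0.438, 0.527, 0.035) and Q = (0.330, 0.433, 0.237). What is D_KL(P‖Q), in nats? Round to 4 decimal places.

D(P‖Q) = Σ p·ln(p/q).
  0.438·ln(0.438/0.330) = 0.12401
  0.527·ln(0.527/0.433) = 0.10354
  0.035·ln(0.035/0.237) = -0.06694
D(P‖Q) = 0.1606 nats.

0.1606 nats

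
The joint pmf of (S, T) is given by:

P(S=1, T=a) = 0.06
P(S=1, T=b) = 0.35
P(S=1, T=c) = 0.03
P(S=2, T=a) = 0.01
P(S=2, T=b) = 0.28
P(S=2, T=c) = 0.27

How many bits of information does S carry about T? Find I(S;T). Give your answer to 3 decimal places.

Marginals: p(S) = (0.4400, 0.5600), p(T) = (0.0700, 0.6300, 0.3000).
I(S;T) = Σ p(x,y)·log₂[p(x,y)/(p(x)p(y))].
  (1,a): 0.06·log₂(1.9481) = 0.0577
  (1,b): 0.35·log₂(1.2626) = 0.1177
  (1,c): 0.03·log₂(0.2273) = -0.0641
  (2,a): 0.01·log₂(0.2551) = -0.0197
  (2,b): 0.28·log₂(0.7937) = -0.0934
  (2,c): 0.27·log₂(1.6071) = 0.1848
Sum = 0.183 bits.

0.183 bits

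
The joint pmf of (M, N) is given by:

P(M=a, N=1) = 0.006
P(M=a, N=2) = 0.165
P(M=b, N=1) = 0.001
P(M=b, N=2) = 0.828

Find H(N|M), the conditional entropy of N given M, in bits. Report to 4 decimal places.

0.0486 bits

Marginals: p(M) = (0.1710, 0.8290), p(N) = (0.0070, 0.9930).
H(N|M) = Σ p(M) · H(N|M=·).
  M=a: p=0.1710, H(N|M=a) = 0.2193
  M=b: p=0.8290, H(N|M=b) = 0.0134
Weighted sum = 0.0486 bits.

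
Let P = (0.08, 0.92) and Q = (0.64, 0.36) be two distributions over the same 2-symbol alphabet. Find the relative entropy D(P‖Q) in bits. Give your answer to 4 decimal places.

1.0053 bits

D(P‖Q) = Σ p·log₂(p/q).
  0.08·log₂(0.08/0.64) = -0.24000
  0.92·log₂(0.92/0.36) = 1.24535
D(P‖Q) = 1.0053 bits.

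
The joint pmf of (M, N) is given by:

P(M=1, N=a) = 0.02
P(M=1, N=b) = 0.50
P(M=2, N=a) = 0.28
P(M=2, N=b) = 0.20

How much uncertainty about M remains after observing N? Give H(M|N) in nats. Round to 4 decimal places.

0.4923 nats

Marginals: p(M) = (0.5200, 0.4800), p(N) = (0.3000, 0.7000).
H(M|N) = Σ p(N) · H(M|N=·).
  N=a: p=0.3000, H(M|N=a) = 0.2449
  N=b: p=0.7000, H(M|N=b) = 0.5983
Weighted sum = 0.4923 nats.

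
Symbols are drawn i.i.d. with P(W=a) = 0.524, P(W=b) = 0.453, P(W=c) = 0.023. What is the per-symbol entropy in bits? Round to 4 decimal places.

1.1312 bits

H(W) = −Σ p·log₂ p.
  −(0.524)·log₂(0.524) = 0.48856
  −(0.453)·log₂(0.453) = 0.51751
  −(0.023)·log₂(0.023) = 0.12517
Sum: 0.48856 + 0.51751 + 0.12517 = 1.1312 bits.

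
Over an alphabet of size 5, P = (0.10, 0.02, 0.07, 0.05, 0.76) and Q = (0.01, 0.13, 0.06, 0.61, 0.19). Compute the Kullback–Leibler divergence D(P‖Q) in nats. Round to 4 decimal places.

D(P‖Q) = Σ p·ln(p/q).
  0.10·ln(0.10/0.01) = 0.23026
  0.02·ln(0.02/0.13) = -0.03744
  0.07·ln(0.07/0.06) = 0.01079
  0.05·ln(0.05/0.61) = -0.12507
  0.76·ln(0.76/0.19) = 1.05358
D(P‖Q) = 1.1321 nats.

1.1321 nats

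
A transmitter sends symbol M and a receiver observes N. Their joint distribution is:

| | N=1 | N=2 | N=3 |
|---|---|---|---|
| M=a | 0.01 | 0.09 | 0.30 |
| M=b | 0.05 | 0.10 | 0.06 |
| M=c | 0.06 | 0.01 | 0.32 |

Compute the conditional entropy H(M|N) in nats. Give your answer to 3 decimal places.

0.914 nats

Marginals: p(M) = (0.4000, 0.2100, 0.3900), p(N) = (0.1200, 0.2000, 0.6800).
H(M|N) = Σ p(N) · H(M|N=·).
  N=1: p=0.1200, H(M|N=1) = 0.9184
  N=2: p=0.2000, H(M|N=2) = 0.8557
  N=3: p=0.6800, H(M|N=3) = 0.9299
Weighted sum = 0.914 nats.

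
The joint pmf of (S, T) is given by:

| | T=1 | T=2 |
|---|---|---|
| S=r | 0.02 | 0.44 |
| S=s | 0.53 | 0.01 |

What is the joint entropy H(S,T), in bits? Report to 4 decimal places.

H(S,T) = −Σ p(x,y)·log₂ p(x,y) over all 4 cells.
  cell (r,1): −0.02·log₂0.02 = 0.11288
  cell (r,2): −0.44·log₂0.44 = 0.52115
  cell (s,1): −0.53·log₂0.53 = 0.48545
  cell (s,2): −0.01·log₂0.01 = 0.06644
Sum = 1.1859 bits.

1.1859 bits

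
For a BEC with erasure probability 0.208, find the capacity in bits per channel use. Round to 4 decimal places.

0.7920 bits

Binary erasure channel: capacity C = 1 − ε.
C = 1 − 0.208 = 0.7920 bits per channel use.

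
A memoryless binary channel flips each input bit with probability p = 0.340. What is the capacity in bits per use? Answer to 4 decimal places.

Binary symmetric channel: C = 1 − h₂(ε) where h₂ is the binary entropy function.
h₂(0.340) = −0.340·log₂0.340 − 0.660·log₂0.660 = 0.9248.
C = 1 − 0.9248 = 0.0752 bits per channel use.

0.0752 bits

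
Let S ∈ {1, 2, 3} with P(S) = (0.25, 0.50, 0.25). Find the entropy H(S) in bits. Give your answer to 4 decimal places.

1.5000 bits

H(S) = −Σ p·log₂ p.
  −(0.25)·log₂(0.25) = 0.50000
  −(0.50)·log₂(0.50) = 0.50000
  −(0.25)·log₂(0.25) = 0.50000
Sum: 0.50000 + 0.50000 + 0.50000 = 1.5000 bits.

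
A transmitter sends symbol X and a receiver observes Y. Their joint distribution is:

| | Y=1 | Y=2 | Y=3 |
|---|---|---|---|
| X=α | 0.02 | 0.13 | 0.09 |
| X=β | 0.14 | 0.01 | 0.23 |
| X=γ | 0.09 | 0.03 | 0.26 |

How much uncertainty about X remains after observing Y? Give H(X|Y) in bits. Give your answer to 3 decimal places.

1.339 bits

Chain rule: H(X|Y) = H(X,Y) − H(Y).
Marginals: p(X) = (0.2400, 0.3800, 0.3800), p(Y) = (0.2500, 0.1700, 0.5800).
H(X,Y) = 2.7291 bits; H(Y) = 1.3904 bits.
H(X|Y) = 2.7291 − 1.3904 = 1.339 bits.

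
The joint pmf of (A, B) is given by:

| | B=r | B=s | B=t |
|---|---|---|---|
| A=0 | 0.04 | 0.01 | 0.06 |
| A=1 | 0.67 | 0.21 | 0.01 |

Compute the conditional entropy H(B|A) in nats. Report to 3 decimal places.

Marginals: p(A) = (0.1100, 0.8900), p(B) = (0.7100, 0.2200, 0.0700).
H(B|A) = Σ p(A) · H(B|A=·).
  A=0: p=0.1100, H(B|A=0) = 0.9165
  A=1: p=0.8900, H(B|A=1) = 0.6049
Weighted sum = 0.639 nats.

0.639 nats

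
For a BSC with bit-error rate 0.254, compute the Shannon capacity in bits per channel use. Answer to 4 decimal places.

Binary symmetric channel: C = 1 − h₂(ε) where h₂ is the binary entropy function.
h₂(0.254) = −0.254·log₂0.254 − 0.746·log₂0.746 = 0.8176.
C = 1 − 0.8176 = 0.1824 bits per channel use.

0.1824 bits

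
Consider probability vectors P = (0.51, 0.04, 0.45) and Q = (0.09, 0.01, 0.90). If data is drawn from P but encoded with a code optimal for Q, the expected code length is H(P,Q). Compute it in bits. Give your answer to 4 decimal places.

H(P,Q) = −Σ p·log₂ q.
  −0.51·log₂(0.09) = 1.77170
  −0.04·log₂(0.01) = 0.26575
  −0.45·log₂(0.90) = 0.06840
H(P,Q) = 2.1059 bits.

2.1059 bits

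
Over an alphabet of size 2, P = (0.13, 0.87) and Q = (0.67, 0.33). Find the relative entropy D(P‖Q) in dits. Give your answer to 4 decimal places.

0.2737 dits

D(P‖Q) = Σ p·log₁₀(p/q).
  0.13·log₁₀(0.13/0.67) = -0.09258
  0.87·log₁₀(0.87/0.33) = 0.36627
D(P‖Q) = 0.2737 dits.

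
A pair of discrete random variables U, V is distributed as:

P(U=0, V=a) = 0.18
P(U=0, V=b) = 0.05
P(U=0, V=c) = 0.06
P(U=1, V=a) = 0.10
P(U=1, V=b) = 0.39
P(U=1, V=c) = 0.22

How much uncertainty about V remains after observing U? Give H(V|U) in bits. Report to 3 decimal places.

1.379 bits

Chain rule: H(V|U) = H(U,V) − H(U).
Marginals: p(U) = (0.2900, 0.7100), p(V) = (0.2800, 0.4400, 0.2800).
H(U,V) = 2.2475 bits; H(U) = 0.8687 bits.
H(V|U) = 2.2475 − 0.8687 = 1.379 bits.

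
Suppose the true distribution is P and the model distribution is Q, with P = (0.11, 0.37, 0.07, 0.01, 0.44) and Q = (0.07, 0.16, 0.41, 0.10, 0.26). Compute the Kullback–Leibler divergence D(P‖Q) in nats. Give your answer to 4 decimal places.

0.4446 nats

D(P‖Q) = Σ p·ln(p/q).
  0.11·ln(0.11/0.07) = 0.04972
  0.37·ln(0.37/0.16) = 0.31018
  0.07·ln(0.07/0.41) = -0.12374
  0.01·ln(0.01/0.10) = -0.02303
  0.44·ln(0.44/0.26) = 0.23148
D(P‖Q) = 0.4446 nats.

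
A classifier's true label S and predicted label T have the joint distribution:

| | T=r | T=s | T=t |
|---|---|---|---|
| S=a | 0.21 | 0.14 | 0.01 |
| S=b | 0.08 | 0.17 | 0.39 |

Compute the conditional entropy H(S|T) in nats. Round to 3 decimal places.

Marginals: p(S) = (0.3600, 0.6400), p(T) = (0.2900, 0.3100, 0.4000).
H(S|T) = Σ p(T) · H(S|T=·).
  T=r: p=0.2900, H(S|T=r) = 0.5890
  T=s: p=0.3100, H(S|T=s) = 0.6885
  T=t: p=0.4000, H(S|T=t) = 0.1169
Weighted sum = 0.431 nats.

0.431 nats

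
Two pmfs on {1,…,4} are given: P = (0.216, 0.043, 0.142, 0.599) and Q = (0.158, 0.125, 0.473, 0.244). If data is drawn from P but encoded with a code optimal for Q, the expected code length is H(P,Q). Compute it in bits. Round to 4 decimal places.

2.0764 bits

H(P,Q) = −Σ p·log₂ q.
  −0.216·log₂(0.158) = 0.57499
  −0.043·log₂(0.125) = 0.12900
  −0.142·log₂(0.473) = 0.15337
  −0.599·log₂(0.244) = 1.21899
H(P,Q) = 2.0764 bits.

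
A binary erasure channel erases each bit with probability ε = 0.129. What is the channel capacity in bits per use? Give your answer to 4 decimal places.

Binary erasure channel: capacity C = 1 − ε.
C = 1 − 0.129 = 0.8710 bits per channel use.

0.8710 bits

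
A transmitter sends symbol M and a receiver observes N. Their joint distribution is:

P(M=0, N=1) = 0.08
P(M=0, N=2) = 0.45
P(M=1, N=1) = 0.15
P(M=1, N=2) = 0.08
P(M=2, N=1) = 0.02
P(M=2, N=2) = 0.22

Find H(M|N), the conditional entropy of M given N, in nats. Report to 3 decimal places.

0.897 nats

Marginals: p(M) = (0.5300, 0.2300, 0.2400), p(N) = (0.2500, 0.7500).
H(M|N) = Σ p(N) · H(M|N=·).
  N=1: p=0.2500, H(M|N=1) = 0.8732
  N=2: p=0.7500, H(M|N=2) = 0.9050
Weighted sum = 0.897 nats.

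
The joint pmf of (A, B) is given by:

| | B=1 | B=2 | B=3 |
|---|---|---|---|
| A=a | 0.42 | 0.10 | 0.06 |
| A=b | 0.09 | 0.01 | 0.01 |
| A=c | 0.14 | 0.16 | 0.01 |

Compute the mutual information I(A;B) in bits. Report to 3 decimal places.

Marginals: p(A) = (0.5800, 0.1100, 0.3100), p(B) = (0.6500, 0.2700, 0.0800).
I(A;B) = H(A) + H(B) − H(A,B).
H(A) = 1.3299, H(B) = 1.2055, H(A,B) = 2.4335.
I(A;B) = 1.3299 + 1.2055 − 2.4335 = 0.102 bits.

0.102 bits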